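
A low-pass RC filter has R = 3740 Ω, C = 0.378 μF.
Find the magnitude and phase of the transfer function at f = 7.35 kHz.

Step 1 — Angular frequency: ω = 2π·7350 = 4.618e+04 rad/s.
Step 2 — Transfer function: H(jω) = 1/(1 + jωRC).
Step 3 — Denominator: 1 + jωRC = 1 + j·4.618e+04·3740·3.78e-07 = 1 + j65.29.
Step 4 — H = 0.0002346 - j0.01531.
Step 5 — Magnitude: |H| = 0.01532 (-36.3 dB); phase: φ = -89.1°.

|H| = 0.01532 (-36.3 dB), φ = -89.1°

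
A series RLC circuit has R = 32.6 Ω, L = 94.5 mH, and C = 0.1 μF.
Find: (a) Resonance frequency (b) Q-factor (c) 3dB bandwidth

Step 1 — Resonance: ω₀ = 1/√(LC) = 1/√(0.0945·1e-07) = 1.029e+04 rad/s.
Step 2 — f₀ = ω₀/(2π) = 1637 Hz.
Step 3 — Series Q: Q = ω₀L/R = 1.029e+04·0.0945/32.6 = 29.82.
Step 4 — Bandwidth: Δω = ω₀/Q = 345 rad/s; BW = Δω/(2π) = 54.9 Hz.

(a) f₀ = 1637 Hz  (b) Q = 29.82  (c) BW = 54.9 Hz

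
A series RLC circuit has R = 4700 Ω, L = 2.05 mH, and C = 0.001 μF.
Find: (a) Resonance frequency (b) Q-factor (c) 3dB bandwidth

Step 1 — Resonance: ω₀ = 1/√(LC) = 1/√(0.00205·1e-09) = 6.984e+05 rad/s.
Step 2 — f₀ = ω₀/(2π) = 1.112e+05 Hz.
Step 3 — Series Q: Q = ω₀L/R = 6.984e+05·0.00205/4700 = 0.3046.
Step 4 — Bandwidth: Δω = ω₀/Q = 2.293e+06 rad/s; BW = Δω/(2π) = 3.649e+05 Hz.

(a) f₀ = 1.112e+05 Hz  (b) Q = 0.3046  (c) BW = 3.649e+05 Hz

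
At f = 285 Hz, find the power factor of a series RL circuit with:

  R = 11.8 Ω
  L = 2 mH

Step 1 — Angular frequency: ω = 2π·f = 2π·285 = 1791 rad/s.
Step 2 — Component impedances:
  R: Z = R = 11.8 Ω
  L: Z = jωL = j·1791·0.002 = 0 + j3.581 Ω
Step 3 — Series combination: Z_total = R + L = 11.8 + j3.581 Ω = 12.33∠16.9° Ω.
Step 4 — Power factor: PF = cos(φ) = Re(Z)/|Z| = 11.8/12.332 = 0.9569.
Step 5 — Type: Im(Z) = 3.581 ⇒ lagging (phase φ = 16.9°).

PF = 0.9569 (lagging, φ = 16.9°)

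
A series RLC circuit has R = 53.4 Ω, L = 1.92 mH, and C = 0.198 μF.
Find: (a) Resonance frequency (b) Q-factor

Step 1 — Resonance condition Im(Z)=0 gives ω₀ = 1/√(LC).
Step 2 — ω₀ = 1/√(0.00192·1.98e-07) = 5.129e+04 rad/s.
Step 3 — f₀ = ω₀/(2π) = 8163 Hz.
Step 4 — Series Q: Q = ω₀L/R = 5.129e+04·0.00192/53.4 = 1.844.

(a) f₀ = 8163 Hz  (b) Q = 1.844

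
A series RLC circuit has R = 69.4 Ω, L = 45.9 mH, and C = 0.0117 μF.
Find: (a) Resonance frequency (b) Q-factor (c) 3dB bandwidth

Step 1 — Resonance: ω₀ = 1/√(LC) = 1/√(0.0459·1.17e-08) = 4.315e+04 rad/s.
Step 2 — f₀ = ω₀/(2π) = 6868 Hz.
Step 3 — Series Q: Q = ω₀L/R = 4.315e+04·0.0459/69.4 = 28.54.
Step 4 — Bandwidth: Δω = ω₀/Q = 1512 rad/s; BW = Δω/(2π) = 240.6 Hz.

(a) f₀ = 6868 Hz  (b) Q = 28.54  (c) BW = 240.6 Hz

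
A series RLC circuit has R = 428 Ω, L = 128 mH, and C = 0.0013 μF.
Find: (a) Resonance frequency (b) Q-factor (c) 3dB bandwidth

Step 1 — Resonance condition Im(Z)=0 gives ω₀ = 1/√(LC).
Step 2 — ω₀ = 1/√(0.128·1.3e-09) = 7.752e+04 rad/s.
Step 3 — f₀ = ω₀/(2π) = 1.234e+04 Hz.
Step 4 — Series Q: Q = ω₀L/R = 7.752e+04·0.128/428 = 23.18.
Step 5 — 3dB bandwidth: Δω = ω₀/Q = 3344 rad/s; BW = Δω/(2π) = 532.2 Hz.

(a) f₀ = 1.234e+04 Hz  (b) Q = 23.18  (c) BW = 532.2 Hz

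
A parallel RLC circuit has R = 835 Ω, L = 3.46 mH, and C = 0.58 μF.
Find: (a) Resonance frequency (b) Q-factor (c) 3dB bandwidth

Step 1 — Resonance: ω₀ = 1/√(LC) = 1/√(0.00346·5.8e-07) = 2.232e+04 rad/s.
Step 2 — f₀ = ω₀/(2π) = 3553 Hz.
Step 3 — Parallel Q: Q = R/(ω₀L) = 835/(2.232e+04·0.00346) = 10.81.
Step 4 — Bandwidth: Δω = ω₀/Q = 2065 rad/s; BW = Δω/(2π) = 328.6 Hz.

(a) f₀ = 3553 Hz  (b) Q = 10.81  (c) BW = 328.6 Hz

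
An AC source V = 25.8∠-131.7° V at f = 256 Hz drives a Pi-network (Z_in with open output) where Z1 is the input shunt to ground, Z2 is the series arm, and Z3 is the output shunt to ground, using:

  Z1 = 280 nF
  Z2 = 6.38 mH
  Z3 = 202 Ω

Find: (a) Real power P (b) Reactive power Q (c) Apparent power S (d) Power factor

Step 1 — Angular frequency: ω = 2π·f = 2π·256 = 1608 rad/s.
Step 2 — Component impedances:
  Z1: Z = 1/(jωC) = -j/(ω·C) = 0 - j2220 Ω
  Z2: Z = jωL = j·1608·0.00638 = 0 + j10.26 Ω
  Z3: Z = R = 202 Ω
Step 3 — With open output, the series arm Z2 and the output shunt Z3 appear in series to ground: Z2 + Z3 = 202 + j10.26 Ω.
Step 4 — Parallel with input shunt Z1: Z_in = Z1 || (Z2 + Z3) = 202.2 - j8.17 Ω = 202.4∠-2.3° Ω.
Step 5 — Source phasor: V = 25.8∠-131.7° V = -17.16 - j19.26 V.
Step 6 — Current: I = V / Z = -0.0809 - j0.09854 A = 0.1275∠-129.4° A.
Step 7 — Complex power: S = V·I* = 3.287 - j0.1328 VA.
Step 8 — Real power: P = Re(S) = 3.287 W.
Step 9 — Reactive power: Q = Im(S) = -0.1328 VAR.
Step 10 — Apparent power: |S| = 3.289 VA.
Step 11 — Power factor: PF = P/|S| = 0.9992 (leading).

(a) P = 3.287 W  (b) Q = -0.1328 VAR  (c) S = 3.289 VA  (d) PF = 0.9992 (leading)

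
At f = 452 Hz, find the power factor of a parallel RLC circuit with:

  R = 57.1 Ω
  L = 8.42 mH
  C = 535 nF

Step 1 — Angular frequency: ω = 2π·f = 2π·452 = 2840 rad/s.
Step 2 — Component impedances:
  R: Z = R = 57.1 Ω
  L: Z = jωL = j·2840·0.00842 = 0 + j23.91 Ω
  C: Z = 1/(jωC) = -j/(ω·C) = 0 - j658.2 Ω
Step 3 — Parallel combination: 1/Z_total = 1/R + 1/L + 1/C; Z_total = 9.071 + j20.87 Ω = 22.76∠66.5° Ω.
Step 4 — Power factor: PF = cos(φ) = Re(Z)/|Z| = 9.071/22.76 = 0.3986.
Step 5 — Type: Im(Z) = 20.87 ⇒ lagging (phase φ = 66.5°).

PF = 0.3986 (lagging, φ = 66.5°)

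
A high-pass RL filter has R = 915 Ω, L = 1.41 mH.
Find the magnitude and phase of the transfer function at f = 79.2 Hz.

Step 1 — Angular frequency: ω = 2π·79.2 = 497.6 rad/s.
Step 2 — Transfer function: H(jω) = jωL/(R + jωL).
Step 3 — Numerator jωL = j·0.7017; denominator R + jωL = 915 + j0.7017.
Step 4 — H = 5.88e-07 + j0.0007668.
Step 5 — Magnitude: |H| = 0.0007668 (-62.3 dB); phase: φ = 90.0°.

|H| = 0.0007668 (-62.3 dB), φ = 90.0°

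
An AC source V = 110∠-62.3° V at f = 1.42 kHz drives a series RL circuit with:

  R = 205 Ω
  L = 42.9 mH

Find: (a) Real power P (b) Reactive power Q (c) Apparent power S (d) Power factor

Step 1 — Angular frequency: ω = 2π·f = 2π·1420 = 8922 rad/s.
Step 2 — Component impedances:
  R: Z = R = 205 Ω
  L: Z = jωL = j·8922·0.0429 = 0 + j382.8 Ω
Step 3 — Series combination: Z_total = R + L = 205 + j382.8 Ω = 434.2∠61.8° Ω.
Step 4 — Source phasor: V = 110∠-62.3° V = 51.13 - j97.39 V.
Step 5 — Current: I = V / Z = -0.1421 - j0.2097 A = 0.2533∠-124.1° A.
Step 6 — Complex power: S = V·I* = 13.16 + j24.57 VA.
Step 7 — Real power: P = Re(S) = 13.16 W.
Step 8 — Reactive power: Q = Im(S) = 24.57 VAR.
Step 9 — Apparent power: |S| = 27.87 VA.
Step 10 — Power factor: PF = P/|S| = 0.4721 (lagging).

(a) P = 13.16 W  (b) Q = 24.57 VAR  (c) S = 27.87 VA  (d) PF = 0.4721 (lagging)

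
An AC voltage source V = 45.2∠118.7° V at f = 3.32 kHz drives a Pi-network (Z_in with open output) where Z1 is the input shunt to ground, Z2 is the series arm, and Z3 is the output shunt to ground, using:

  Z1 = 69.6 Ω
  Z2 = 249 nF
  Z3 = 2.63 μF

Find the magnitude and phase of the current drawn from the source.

Step 1 — Angular frequency: ω = 2π·f = 2π·3320 = 2.086e+04 rad/s.
Step 2 — Component impedances:
  Z1: Z = R = 69.6 Ω
  Z2: Z = 1/(jωC) = -j/(ω·C) = 0 - j192.5 Ω
  Z3: Z = 1/(jωC) = -j/(ω·C) = 0 - j18.23 Ω
Step 3 — With open output, the series arm Z2 and the output shunt Z3 appear in series to ground: Z2 + Z3 = 0 - j210.8 Ω.
Step 4 — Parallel with input shunt Z1: Z_in = Z1 || (Z2 + Z3) = 62.76 - j20.72 Ω = 66.09∠-18.3° Ω.
Step 5 — Source phasor: V = 45.2∠118.7° V = -21.71 + j39.65 V.
Step 6 — Ohm's law: I = V / Z_total = (-21.71 + j39.65) / (62.76 - j20.72) = -0.5 + j0.4666 A.
Step 7 — Convert to polar: |I| = 0.6839 A, ∠I = 137.0°.

I = 0.6839∠137.0° A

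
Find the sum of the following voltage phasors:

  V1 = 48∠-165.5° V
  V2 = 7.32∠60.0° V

Step 1 — Convert each phasor to rectangular form:
  V1 = 48·(cos(-165.5°) + j·sin(-165.5°)) = -46.47 - j12.02 V
  V2 = 7.32·(cos(60.0°) + j·sin(60.0°)) = 3.66 + j6.339 V
Step 2 — Sum components: V_total = -42.81 - j5.679 V.
Step 3 — Convert to polar: |V_total| = 43.19 V, ∠V_total = -172.4°.

V_total = 43.19∠-172.4° V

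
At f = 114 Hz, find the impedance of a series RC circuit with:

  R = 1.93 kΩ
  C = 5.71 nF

Step 1 — Angular frequency: ω = 2π·f = 2π·114 = 716.3 rad/s.
Step 2 — Component impedances:
  R: Z = R = 1930 Ω
  C: Z = 1/(jωC) = -j/(ω·C) = 0 - j2.445e+05 Ω
Step 3 — Series combination: Z_total = R + C = 1930 - j2.445e+05 Ω = 2.445e+05∠-89.5° Ω.

Z = 1930 - j2.445e+05 Ω = 2.445e+05∠-89.5° Ω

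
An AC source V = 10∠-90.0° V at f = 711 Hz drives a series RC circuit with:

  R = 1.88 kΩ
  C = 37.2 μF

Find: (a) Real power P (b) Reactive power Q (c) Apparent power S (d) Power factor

Step 1 — Angular frequency: ω = 2π·f = 2π·711 = 4467 rad/s.
Step 2 — Component impedances:
  R: Z = R = 1880 Ω
  C: Z = 1/(jωC) = -j/(ω·C) = 0 - j6.017 Ω
Step 3 — Series combination: Z_total = R + C = 1880 - j6.017 Ω = 1880∠-0.2° Ω.
Step 4 — Source phasor: V = 10∠-90.0° V = 0 - j10 V.
Step 5 — Current: I = V / Z = 1.703e-05 - j0.005319 A = 0.005319∠-89.8° A.
Step 6 — Complex power: S = V·I* = 0.05319 - j0.0001703 VA.
Step 7 — Real power: P = Re(S) = 0.05319 W.
Step 8 — Reactive power: Q = Im(S) = -0.0001703 VAR.
Step 9 — Apparent power: |S| = 0.05319 VA.
Step 10 — Power factor: PF = P/|S| = 1 (leading).

(a) P = 0.05319 W  (b) Q = -0.0001703 VAR  (c) S = 0.05319 VA  (d) PF = 1 (leading)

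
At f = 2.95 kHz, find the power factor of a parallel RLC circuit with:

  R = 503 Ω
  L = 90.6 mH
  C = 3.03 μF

Step 1 — Angular frequency: ω = 2π·f = 2π·2950 = 1.854e+04 rad/s.
Step 2 — Component impedances:
  R: Z = R = 503 Ω
  L: Z = jωL = j·1.854e+04·0.0906 = 0 + j1679 Ω
  C: Z = 1/(jωC) = -j/(ω·C) = 0 - j17.81 Ω
Step 3 — Parallel combination: 1/Z_total = 1/R + 1/L + 1/C; Z_total = 0.6431 - j17.97 Ω = 17.98∠-88.0° Ω.
Step 4 — Power factor: PF = cos(φ) = Re(Z)/|Z| = 0.643052/17.9849 = 0.03576.
Step 5 — Type: Im(Z) = -17.97 ⇒ leading (phase φ = -88.0°).

PF = 0.03576 (leading, φ = -88.0°)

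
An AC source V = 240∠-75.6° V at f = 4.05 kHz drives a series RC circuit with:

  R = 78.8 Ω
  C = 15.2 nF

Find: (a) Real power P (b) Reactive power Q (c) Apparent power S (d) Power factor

Step 1 — Angular frequency: ω = 2π·f = 2π·4050 = 2.545e+04 rad/s.
Step 2 — Component impedances:
  R: Z = R = 78.8 Ω
  C: Z = 1/(jωC) = -j/(ω·C) = 0 - j2585 Ω
Step 3 — Series combination: Z_total = R + C = 78.8 - j2585 Ω = 2587∠-88.3° Ω.
Step 4 — Source phasor: V = 240∠-75.6° V = 59.69 - j232.5 V.
Step 5 — Current: I = V / Z = 0.09053 + j0.02033 A = 0.09279∠12.7° A.
Step 6 — Complex power: S = V·I* = 0.6784 - j22.26 VA.
Step 7 — Real power: P = Re(S) = 0.6784 W.
Step 8 — Reactive power: Q = Im(S) = -22.26 VAR.
Step 9 — Apparent power: |S| = 22.27 VA.
Step 10 — Power factor: PF = P/|S| = 0.03047 (leading).

(a) P = 0.6784 W  (b) Q = -22.26 VAR  (c) S = 22.27 VA  (d) PF = 0.03047 (leading)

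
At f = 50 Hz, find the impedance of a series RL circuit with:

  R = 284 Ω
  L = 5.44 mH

Step 1 — Angular frequency: ω = 2π·f = 2π·50 = 314.2 rad/s.
Step 2 — Component impedances:
  R: Z = R = 284 Ω
  L: Z = jωL = j·314.2·0.00544 = 0 + j1.709 Ω
Step 3 — Series combination: Z_total = R + L = 284 + j1.709 Ω = 284∠0.3° Ω.

Z = 284 + j1.709 Ω = 284∠0.3° Ω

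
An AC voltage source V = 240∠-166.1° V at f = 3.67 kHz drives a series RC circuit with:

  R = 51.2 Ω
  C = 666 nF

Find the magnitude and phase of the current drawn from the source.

Step 1 — Angular frequency: ω = 2π·f = 2π·3670 = 2.306e+04 rad/s.
Step 2 — Component impedances:
  R: Z = R = 51.2 Ω
  C: Z = 1/(jωC) = -j/(ω·C) = 0 - j65.11 Ω
Step 3 — Series combination: Z_total = R + C = 51.2 - j65.11 Ω = 82.83∠-51.8° Ω.
Step 4 — Source phasor: V = 240∠-166.1° V = -233 - j57.65 V.
Step 5 — Ohm's law: I = V / Z_total = (-233 - j57.65) / (51.2 - j65.11) = -1.191 - j2.641 A.
Step 6 — Convert to polar: |I| = 2.897 A, ∠I = -114.3°.

I = 2.897∠-114.3° A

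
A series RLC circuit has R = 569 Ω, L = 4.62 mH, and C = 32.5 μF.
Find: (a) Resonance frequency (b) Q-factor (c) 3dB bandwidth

Step 1 — Resonance condition Im(Z)=0 gives ω₀ = 1/√(LC).
Step 2 — ω₀ = 1/√(0.00462·3.25e-05) = 2581 rad/s.
Step 3 — f₀ = ω₀/(2π) = 410.7 Hz.
Step 4 — Series Q: Q = ω₀L/R = 2581·0.00462/569 = 0.02095.
Step 5 — 3dB bandwidth: Δω = ω₀/Q = 1.232e+05 rad/s; BW = Δω/(2π) = 1.96e+04 Hz.

(a) f₀ = 410.7 Hz  (b) Q = 0.02095  (c) BW = 1.96e+04 Hz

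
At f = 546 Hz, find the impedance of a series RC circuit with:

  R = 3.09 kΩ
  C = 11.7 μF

Step 1 — Angular frequency: ω = 2π·f = 2π·546 = 3431 rad/s.
Step 2 — Component impedances:
  R: Z = R = 3090 Ω
  C: Z = 1/(jωC) = -j/(ω·C) = 0 - j24.91 Ω
Step 3 — Series combination: Z_total = R + C = 3090 - j24.91 Ω = 3090∠-0.5° Ω.

Z = 3090 - j24.91 Ω = 3090∠-0.5° Ω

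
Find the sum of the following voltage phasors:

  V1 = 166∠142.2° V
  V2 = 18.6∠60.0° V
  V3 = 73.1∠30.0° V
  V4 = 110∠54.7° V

Step 1 — Convert each phasor to rectangular form:
  V1 = 166·(cos(142.2°) + j·sin(142.2°)) = -131.2 + j101.7 V
  V2 = 18.6·(cos(60.0°) + j·sin(60.0°)) = 9.3 + j16.11 V
  V3 = 73.1·(cos(30.0°) + j·sin(30.0°)) = 63.31 + j36.55 V
  V4 = 110·(cos(54.7°) + j·sin(54.7°)) = 63.56 + j89.78 V
Step 2 — Sum components: V_total = 5.005 + j244.2 V.
Step 3 — Convert to polar: |V_total| = 244.2 V, ∠V_total = 88.8°.

V_total = 244.2∠88.8° V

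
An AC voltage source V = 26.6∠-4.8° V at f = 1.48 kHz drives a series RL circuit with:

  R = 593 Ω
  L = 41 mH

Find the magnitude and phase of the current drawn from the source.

Step 1 — Angular frequency: ω = 2π·f = 2π·1480 = 9299 rad/s.
Step 2 — Component impedances:
  R: Z = R = 593 Ω
  L: Z = jωL = j·9299·0.041 = 0 + j381.3 Ω
Step 3 — Series combination: Z_total = R + L = 593 + j381.3 Ω = 705∠32.7° Ω.
Step 4 — Source phasor: V = 26.6∠-4.8° V = 26.51 - j2.226 V.
Step 5 — Ohm's law: I = V / Z_total = (26.51 - j2.226) / (593 + j381.3) = 0.02992 - j0.02299 A.
Step 6 — Convert to polar: |I| = 0.03773 A, ∠I = -37.5°.

I = 0.03773∠-37.5° A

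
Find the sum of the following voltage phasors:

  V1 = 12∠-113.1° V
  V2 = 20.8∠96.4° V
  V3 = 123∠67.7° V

Step 1 — Convert each phasor to rectangular form:
  V1 = 12·(cos(-113.1°) + j·sin(-113.1°)) = -4.708 - j11.04 V
  V2 = 20.8·(cos(96.4°) + j·sin(96.4°)) = -2.319 + j20.67 V
  V3 = 123·(cos(67.7°) + j·sin(67.7°)) = 46.67 + j113.8 V
Step 2 — Sum components: V_total = 39.65 + j123.4 V.
Step 3 — Convert to polar: |V_total| = 129.6 V, ∠V_total = 72.2°.

V_total = 129.6∠72.2° V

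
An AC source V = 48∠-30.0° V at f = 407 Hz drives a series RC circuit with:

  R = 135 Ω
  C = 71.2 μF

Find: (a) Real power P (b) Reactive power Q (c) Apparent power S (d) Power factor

Step 1 — Angular frequency: ω = 2π·f = 2π·407 = 2557 rad/s.
Step 2 — Component impedances:
  R: Z = R = 135 Ω
  C: Z = 1/(jωC) = -j/(ω·C) = 0 - j5.492 Ω
Step 3 — Series combination: Z_total = R + C = 135 - j5.492 Ω = 135.1∠-2.3° Ω.
Step 4 — Source phasor: V = 48∠-30.0° V = 41.57 - j24 V.
Step 5 — Current: I = V / Z = 0.3146 - j0.165 A = 0.3553∠-27.7° A.
Step 6 — Complex power: S = V·I* = 17.04 - j0.6932 VA.
Step 7 — Real power: P = Re(S) = 17.04 W.
Step 8 — Reactive power: Q = Im(S) = -0.6932 VAR.
Step 9 — Apparent power: |S| = 17.05 VA.
Step 10 — Power factor: PF = P/|S| = 0.9992 (leading).

(a) P = 17.04 W  (b) Q = -0.6932 VAR  (c) S = 17.05 VA  (d) PF = 0.9992 (leading)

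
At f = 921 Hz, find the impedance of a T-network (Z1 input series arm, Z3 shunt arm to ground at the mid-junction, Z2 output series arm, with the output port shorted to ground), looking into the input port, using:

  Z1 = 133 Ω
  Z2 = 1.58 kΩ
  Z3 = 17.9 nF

Step 1 — Angular frequency: ω = 2π·f = 2π·921 = 5787 rad/s.
Step 2 — Component impedances:
  Z1: Z = R = 133 Ω
  Z2: Z = R = 1580 Ω
  Z3: Z = 1/(jωC) = -j/(ω·C) = 0 - j9654 Ω
Step 3 — With the output port shorted to ground, the output series arm Z2 runs from the junction to ground; the shunt arm Z3 also runs from the junction to ground. They appear in parallel: Z3 || Z2 = 1539 - j251.8 Ω.
Step 4 — Series with input arm Z1: Z_in = Z1 + (Z3 || Z2) = 1672 - j251.8 Ω = 1691∠-8.6° Ω.

Z = 1672 - j251.8 Ω = 1691∠-8.6° Ω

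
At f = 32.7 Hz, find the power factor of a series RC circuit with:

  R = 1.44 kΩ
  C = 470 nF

Step 1 — Angular frequency: ω = 2π·f = 2π·32.7 = 205.5 rad/s.
Step 2 — Component impedances:
  R: Z = R = 1440 Ω
  C: Z = 1/(jωC) = -j/(ω·C) = 0 - j1.036e+04 Ω
Step 3 — Series combination: Z_total = R + C = 1440 - j1.036e+04 Ω = 1.046e+04∠-82.1° Ω.
Step 4 — Power factor: PF = cos(φ) = Re(Z)/|Z| = 1440/1.046e+04 = 0.1377.
Step 5 — Type: Im(Z) = -1.036e+04 ⇒ leading (phase φ = -82.1°).

PF = 0.1377 (leading, φ = -82.1°)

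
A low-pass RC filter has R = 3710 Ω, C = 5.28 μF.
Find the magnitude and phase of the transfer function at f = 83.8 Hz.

Step 1 — Angular frequency: ω = 2π·83.8 = 526.5 rad/s.
Step 2 — Transfer function: H(jω) = 1/(1 + jωRC).
Step 3 — Denominator: 1 + jωRC = 1 + j·526.5·3710·5.28e-06 = 1 + j10.31.
Step 4 — H = 0.009313 - j0.09605.
Step 5 — Magnitude: |H| = 0.0965 (-20.3 dB); phase: φ = -84.5°.

|H| = 0.0965 (-20.3 dB), φ = -84.5°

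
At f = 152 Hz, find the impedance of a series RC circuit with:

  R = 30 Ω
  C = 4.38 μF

Step 1 — Angular frequency: ω = 2π·f = 2π·152 = 955 rad/s.
Step 2 — Component impedances:
  R: Z = R = 30 Ω
  C: Z = 1/(jωC) = -j/(ω·C) = 0 - j239.1 Ω
Step 3 — Series combination: Z_total = R + C = 30 - j239.1 Ω = 240.9∠-82.8° Ω.

Z = 30 - j239.1 Ω = 240.9∠-82.8° Ω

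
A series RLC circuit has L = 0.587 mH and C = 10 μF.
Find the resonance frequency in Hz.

Step 1 — Resonance condition Im(Z)=0 gives ω₀ = 1/√(LC).
Step 2 — ω₀ = 1/√(0.000587·1e-05) = 1.305e+04 rad/s.
Step 3 — f₀ = ω₀/(2π) = 2077 Hz.

f₀ = 2077 Hz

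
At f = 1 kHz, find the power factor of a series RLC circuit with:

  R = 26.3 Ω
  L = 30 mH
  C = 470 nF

Step 1 — Angular frequency: ω = 2π·f = 2π·1000 = 6283 rad/s.
Step 2 — Component impedances:
  R: Z = R = 26.3 Ω
  L: Z = jωL = j·6283·0.03 = 0 + j188.5 Ω
  C: Z = 1/(jωC) = -j/(ω·C) = 0 - j338.6 Ω
Step 3 — Series combination: Z_total = R + L + C = 26.3 - j150.1 Ω = 152.4∠-80.1° Ω.
Step 4 — Power factor: PF = cos(φ) = Re(Z)/|Z| = 26.3/152.4 = 0.1726.
Step 5 — Type: Im(Z) = -150.1 ⇒ leading (phase φ = -80.1°).

PF = 0.1726 (leading, φ = -80.1°)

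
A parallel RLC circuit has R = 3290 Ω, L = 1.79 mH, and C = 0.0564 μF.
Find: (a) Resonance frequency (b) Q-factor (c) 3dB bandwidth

Step 1 — Resonance: ω₀ = 1/√(LC) = 1/√(0.00179·5.64e-08) = 9.953e+04 rad/s.
Step 2 — f₀ = ω₀/(2π) = 1.584e+04 Hz.
Step 3 — Parallel Q: Q = R/(ω₀L) = 3290/(9.953e+04·0.00179) = 18.47.
Step 4 — Bandwidth: Δω = ω₀/Q = 5389 rad/s; BW = Δω/(2π) = 857.7 Hz.

(a) f₀ = 1.584e+04 Hz  (b) Q = 18.47  (c) BW = 857.7 Hz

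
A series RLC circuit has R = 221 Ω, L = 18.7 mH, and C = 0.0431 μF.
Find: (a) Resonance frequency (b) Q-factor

Step 1 — Resonance condition Im(Z)=0 gives ω₀ = 1/√(LC).
Step 2 — ω₀ = 1/√(0.0187·4.31e-08) = 3.522e+04 rad/s.
Step 3 — f₀ = ω₀/(2π) = 5606 Hz.
Step 4 — Series Q: Q = ω₀L/R = 3.522e+04·0.0187/221 = 2.981.

(a) f₀ = 5606 Hz  (b) Q = 2.981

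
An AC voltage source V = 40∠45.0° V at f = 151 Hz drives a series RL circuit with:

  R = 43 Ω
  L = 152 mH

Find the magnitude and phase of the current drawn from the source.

Step 1 — Angular frequency: ω = 2π·f = 2π·151 = 948.8 rad/s.
Step 2 — Component impedances:
  R: Z = R = 43 Ω
  L: Z = jωL = j·948.8·0.152 = 0 + j144.2 Ω
Step 3 — Series combination: Z_total = R + L = 43 + j144.2 Ω = 150.5∠73.4° Ω.
Step 4 — Source phasor: V = 40∠45.0° V = 28.28 + j28.28 V.
Step 5 — Ohm's law: I = V / Z_total = (28.28 + j28.28) / (43 + j144.2) = 0.2338 - j0.1264 A.
Step 6 — Convert to polar: |I| = 0.2658 A, ∠I = -28.4°.

I = 0.2658∠-28.4° A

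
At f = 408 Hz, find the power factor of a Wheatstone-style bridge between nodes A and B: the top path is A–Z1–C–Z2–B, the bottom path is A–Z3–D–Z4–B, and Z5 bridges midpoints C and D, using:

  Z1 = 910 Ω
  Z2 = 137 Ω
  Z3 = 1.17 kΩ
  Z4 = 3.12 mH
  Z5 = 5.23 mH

Step 1 — Angular frequency: ω = 2π·f = 2π·408 = 2564 rad/s.
Step 2 — Component impedances:
  Z1: Z = R = 910 Ω
  Z2: Z = R = 137 Ω
  Z3: Z = R = 1170 Ω
  Z4: Z = jωL = j·2564·0.00312 = 0 + j7.998 Ω
  Z5: Z = jωL = j·2564·0.00523 = 0 + j13.41 Ω
Step 3 — Bridge requires nodal analysis (the Z5 bridge couples midpoints C and D, so the two paths cannot be reduced to a simple series/parallel combination). Setting node B to ground and injecting 1 A at node A, the 3-node admittance system at A, C, D solves to V_A = Z_AB = 513.6 + j11.96 Ω = 513.8∠1.3° Ω.
Step 4 — Power factor: PF = cos(φ) = Re(Z)/|Z| = 513.62/513.76 = 0.9997.
Step 5 — Type: Im(Z) = 11.96 ⇒ lagging (phase φ = 1.3°).

PF = 0.9997 (lagging, φ = 1.3°)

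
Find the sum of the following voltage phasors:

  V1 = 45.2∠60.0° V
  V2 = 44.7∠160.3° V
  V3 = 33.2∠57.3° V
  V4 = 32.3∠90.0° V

Step 1 — Convert each phasor to rectangular form:
  V1 = 45.2·(cos(60.0°) + j·sin(60.0°)) = 22.6 + j39.14 V
  V2 = 44.7·(cos(160.3°) + j·sin(160.3°)) = -42.08 + j15.07 V
  V3 = 33.2·(cos(57.3°) + j·sin(57.3°)) = 17.94 + j27.94 V
  V4 = 32.3·(cos(90.0°) + j·sin(90.0°)) = 0 + j32.3 V
Step 2 — Sum components: V_total = -1.548 + j114.5 V.
Step 3 — Convert to polar: |V_total| = 114.5 V, ∠V_total = 90.8°.

V_total = 114.5∠90.8° V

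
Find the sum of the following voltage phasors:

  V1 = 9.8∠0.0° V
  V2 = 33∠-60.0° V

Step 1 — Convert each phasor to rectangular form:
  V1 = 9.8·(cos(0.0°) + j·sin(0.0°)) = 9.8 V
  V2 = 33·(cos(-60.0°) + j·sin(-60.0°)) = 16.5 - j28.58 V
Step 2 — Sum components: V_total = 26.3 - j28.58 V.
Step 3 — Convert to polar: |V_total| = 38.84 V, ∠V_total = -47.4°.

V_total = 38.84∠-47.4° V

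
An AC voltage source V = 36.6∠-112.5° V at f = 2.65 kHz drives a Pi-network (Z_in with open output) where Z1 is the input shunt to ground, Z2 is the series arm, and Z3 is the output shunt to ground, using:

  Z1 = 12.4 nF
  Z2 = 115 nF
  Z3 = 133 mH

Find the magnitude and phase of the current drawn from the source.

Step 1 — Angular frequency: ω = 2π·f = 2π·2650 = 1.665e+04 rad/s.
Step 2 — Component impedances:
  Z1: Z = 1/(jωC) = -j/(ω·C) = 0 - j4843 Ω
  Z2: Z = 1/(jωC) = -j/(ω·C) = 0 - j522.2 Ω
  Z3: Z = jωL = j·1.665e+04·0.133 = 0 + j2215 Ω
Step 3 — With open output, the series arm Z2 and the output shunt Z3 appear in series to ground: Z2 + Z3 = 0 + j1692 Ω.
Step 4 — Parallel with input shunt Z1: Z_in = Z1 || (Z2 + Z3) = 0 + j2601 Ω = 2601∠90.0° Ω.
Step 5 — Source phasor: V = 36.6∠-112.5° V = -14.01 - j33.81 V.
Step 6 — Ohm's law: I = V / Z_total = (-14.01 - j33.81) / (0 + j2601) = -0.013 + j0.005385 A.
Step 7 — Convert to polar: |I| = 0.01407 A, ∠I = 157.5°.

I = 0.01407∠157.5° A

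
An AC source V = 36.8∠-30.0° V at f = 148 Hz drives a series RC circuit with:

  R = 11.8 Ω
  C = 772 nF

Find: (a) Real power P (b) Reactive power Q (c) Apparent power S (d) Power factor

Step 1 — Angular frequency: ω = 2π·f = 2π·148 = 929.9 rad/s.
Step 2 — Component impedances:
  R: Z = R = 11.8 Ω
  C: Z = 1/(jωC) = -j/(ω·C) = 0 - j1393 Ω
Step 3 — Series combination: Z_total = R + C = 11.8 - j1393 Ω = 1393∠-89.5° Ω.
Step 4 — Source phasor: V = 36.8∠-30.0° V = 31.87 - j18.4 V.
Step 5 — Current: I = V / Z = 0.0134 + j0.02277 A = 0.02642∠59.5° A.
Step 6 — Complex power: S = V·I* = 0.008235 - j0.9721 VA.
Step 7 — Real power: P = Re(S) = 0.008235 W.
Step 8 — Reactive power: Q = Im(S) = -0.9721 VAR.
Step 9 — Apparent power: |S| = 0.9722 VA.
Step 10 — Power factor: PF = P/|S| = 0.008471 (leading).

(a) P = 0.008235 W  (b) Q = -0.9721 VAR  (c) S = 0.9722 VA  (d) PF = 0.008471 (leading)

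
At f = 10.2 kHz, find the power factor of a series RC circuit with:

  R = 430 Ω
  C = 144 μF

Step 1 — Angular frequency: ω = 2π·f = 2π·1.02e+04 = 6.409e+04 rad/s.
Step 2 — Component impedances:
  R: Z = R = 430 Ω
  C: Z = 1/(jωC) = -j/(ω·C) = 0 - j0.1084 Ω
Step 3 — Series combination: Z_total = R + C = 430 - j0.1084 Ω = 430∠-0.0° Ω.
Step 4 — Power factor: PF = cos(φ) = Re(Z)/|Z| = 430/430 = 1.
Step 5 — Type: Im(Z) = -0.1084 ⇒ leading (phase φ = -0.0°).

PF = 1 (leading, φ = -0.0°)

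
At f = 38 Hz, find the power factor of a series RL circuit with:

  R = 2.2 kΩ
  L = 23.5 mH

Step 1 — Angular frequency: ω = 2π·f = 2π·38 = 238.8 rad/s.
Step 2 — Component impedances:
  R: Z = R = 2200 Ω
  L: Z = jωL = j·238.8·0.0235 = 0 + j5.611 Ω
Step 3 — Series combination: Z_total = R + L = 2200 + j5.611 Ω = 2200∠0.1° Ω.
Step 4 — Power factor: PF = cos(φ) = Re(Z)/|Z| = 2200/2200 = 1.
Step 5 — Type: Im(Z) = 5.611 ⇒ lagging (phase φ = 0.1°).

PF = 1 (lagging, φ = 0.1°)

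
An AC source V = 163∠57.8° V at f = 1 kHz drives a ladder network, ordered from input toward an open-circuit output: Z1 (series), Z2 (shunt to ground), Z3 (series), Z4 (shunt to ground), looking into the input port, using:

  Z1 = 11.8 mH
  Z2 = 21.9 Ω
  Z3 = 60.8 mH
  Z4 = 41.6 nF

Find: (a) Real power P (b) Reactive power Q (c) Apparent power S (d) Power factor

Step 1 — Angular frequency: ω = 2π·f = 2π·1000 = 6283 rad/s.
Step 2 — Component impedances:
  Z1: Z = jωL = j·6283·0.0118 = 0 + j74.14 Ω
  Z2: Z = R = 21.9 Ω
  Z3: Z = jωL = j·6283·0.0608 = 0 + j382 Ω
  Z4: Z = 1/(jωC) = -j/(ω·C) = 0 - j3826 Ω
Step 3 — Ladder network (open output): work backward from the far end, alternating series and parallel combinations. Z_in = 21.9 + j74 Ω = 77.17∠73.5° Ω.
Step 4 — Source phasor: V = 163∠57.8° V = 86.86 + j137.9 V.
Step 5 — Current: I = V / Z = 2.033 - j0.5721 A = 2.112∠-15.7° A.
Step 6 — Complex power: S = V·I* = 97.69 + j330.1 VA.
Step 7 — Real power: P = Re(S) = 97.69 W.
Step 8 — Reactive power: Q = Im(S) = 330.1 VAR.
Step 9 — Apparent power: |S| = 344.3 VA.
Step 10 — Power factor: PF = P/|S| = 0.2838 (lagging).

(a) P = 97.69 W  (b) Q = 330.1 VAR  (c) S = 344.3 VA  (d) PF = 0.2838 (lagging)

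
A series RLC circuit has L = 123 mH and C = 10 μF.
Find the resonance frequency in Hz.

Step 1 — Resonance condition Im(Z)=0 gives ω₀ = 1/√(LC).
Step 2 — ω₀ = 1/√(0.123·1e-05) = 901.7 rad/s.
Step 3 — f₀ = ω₀/(2π) = 143.5 Hz.

f₀ = 143.5 Hz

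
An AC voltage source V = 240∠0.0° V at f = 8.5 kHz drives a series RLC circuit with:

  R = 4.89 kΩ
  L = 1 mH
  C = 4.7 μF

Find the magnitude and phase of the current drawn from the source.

Step 1 — Angular frequency: ω = 2π·f = 2π·8500 = 5.341e+04 rad/s.
Step 2 — Component impedances:
  R: Z = R = 4890 Ω
  L: Z = jωL = j·5.341e+04·0.001 = 0 + j53.41 Ω
  C: Z = 1/(jωC) = -j/(ω·C) = 0 - j3.984 Ω
Step 3 — Series combination: Z_total = R + L + C = 4890 + j49.42 Ω = 4890∠0.6° Ω.
Step 4 — Source phasor: V = 240∠0.0° V = 240 V.
Step 5 — Ohm's law: I = V / Z_total = (240) / (4890 + j49.42) = 0.04907 - j0.000496 A.
Step 6 — Convert to polar: |I| = 0.04908 A, ∠I = -0.6°.

I = 0.04908∠-0.6° A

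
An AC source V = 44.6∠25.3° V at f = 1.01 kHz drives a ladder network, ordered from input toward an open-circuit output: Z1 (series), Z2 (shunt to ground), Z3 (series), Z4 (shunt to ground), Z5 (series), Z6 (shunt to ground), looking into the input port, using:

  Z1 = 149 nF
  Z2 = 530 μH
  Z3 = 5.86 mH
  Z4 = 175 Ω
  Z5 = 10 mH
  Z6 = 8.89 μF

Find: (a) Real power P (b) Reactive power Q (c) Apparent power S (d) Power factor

Step 1 — Angular frequency: ω = 2π·f = 2π·1010 = 6346 rad/s.
Step 2 — Component impedances:
  Z1: Z = 1/(jωC) = -j/(ω·C) = 0 - j1058 Ω
  Z2: Z = jωL = j·6346·0.00053 = 0 + j3.363 Ω
  Z3: Z = jωL = j·6346·0.00586 = 0 + j37.19 Ω
  Z4: Z = R = 175 Ω
  Z5: Z = jωL = j·6346·0.01 = 0 + j63.46 Ω
  Z6: Z = 1/(jωC) = -j/(ω·C) = 0 - j17.73 Ω
Step 3 — Ladder network (open output): work backward from the far end, alternating series and parallel combinations. Z_in = 0.01789 - j1054 Ω = 1054∠-90.0° Ω.
Step 4 — Source phasor: V = 44.6∠25.3° V = 40.32 + j19.06 V.
Step 5 — Current: I = V / Z = -0.01808 + j0.03824 A = 0.0423∠115.3° A.
Step 6 — Complex power: S = V·I* = 3.201e-05 - j1.887 VA.
Step 7 — Real power: P = Re(S) = 3.201e-05 W.
Step 8 — Reactive power: Q = Im(S) = -1.887 VAR.
Step 9 — Apparent power: |S| = 1.887 VA.
Step 10 — Power factor: PF = P/|S| = 1.697e-05 (leading).

(a) P = 3.201e-05 W  (b) Q = -1.887 VAR  (c) S = 1.887 VA  (d) PF = 1.697e-05 (leading)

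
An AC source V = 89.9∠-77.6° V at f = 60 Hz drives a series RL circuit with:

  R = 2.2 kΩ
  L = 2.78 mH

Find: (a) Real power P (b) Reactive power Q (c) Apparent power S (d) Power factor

Step 1 — Angular frequency: ω = 2π·f = 2π·60 = 377 rad/s.
Step 2 — Component impedances:
  R: Z = R = 2200 Ω
  L: Z = jωL = j·377·0.00278 = 0 + j1.048 Ω
Step 3 — Series combination: Z_total = R + L = 2200 + j1.048 Ω = 2200∠0.0° Ω.
Step 4 — Source phasor: V = 89.9∠-77.6° V = 19.3 - j87.8 V.
Step 5 — Current: I = V / Z = 0.008756 - j0.03991 A = 0.04086∠-77.6° A.
Step 6 — Complex power: S = V·I* = 3.674 + j0.00175 VA.
Step 7 — Real power: P = Re(S) = 3.674 W.
Step 8 — Reactive power: Q = Im(S) = 0.00175 VAR.
Step 9 — Apparent power: |S| = 3.674 VA.
Step 10 — Power factor: PF = P/|S| = 1 (lagging).

(a) P = 3.674 W  (b) Q = 0.00175 VAR  (c) S = 3.674 VA  (d) PF = 1 (lagging)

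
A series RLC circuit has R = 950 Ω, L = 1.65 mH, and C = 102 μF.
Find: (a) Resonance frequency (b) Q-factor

Step 1 — Resonance condition Im(Z)=0 gives ω₀ = 1/√(LC).
Step 2 — ω₀ = 1/√(0.00165·0.000102) = 2438 rad/s.
Step 3 — f₀ = ω₀/(2π) = 388 Hz.
Step 4 — Series Q: Q = ω₀L/R = 2438·0.00165/950 = 0.004234.

(a) f₀ = 388 Hz  (b) Q = 0.004234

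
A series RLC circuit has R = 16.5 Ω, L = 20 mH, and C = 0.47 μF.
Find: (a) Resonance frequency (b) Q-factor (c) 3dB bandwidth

Step 1 — Resonance: ω₀ = 1/√(LC) = 1/√(0.02·4.7e-07) = 1.031e+04 rad/s.
Step 2 — f₀ = ω₀/(2π) = 1642 Hz.
Step 3 — Series Q: Q = ω₀L/R = 1.031e+04·0.02/16.5 = 12.5.
Step 4 — Bandwidth: Δω = ω₀/Q = 825 rad/s; BW = Δω/(2π) = 131.3 Hz.

(a) f₀ = 1642 Hz  (b) Q = 12.5  (c) BW = 131.3 Hz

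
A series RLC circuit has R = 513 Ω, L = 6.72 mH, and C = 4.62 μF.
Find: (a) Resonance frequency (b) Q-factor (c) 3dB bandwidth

Step 1 — Resonance condition Im(Z)=0 gives ω₀ = 1/√(LC).
Step 2 — ω₀ = 1/√(0.00672·4.62e-06) = 5675 rad/s.
Step 3 — f₀ = ω₀/(2π) = 903.3 Hz.
Step 4 — Series Q: Q = ω₀L/R = 5675·0.00672/513 = 0.07434.
Step 5 — 3dB bandwidth: Δω = ω₀/Q = 7.634e+04 rad/s; BW = Δω/(2π) = 1.215e+04 Hz.

(a) f₀ = 903.3 Hz  (b) Q = 0.07434  (c) BW = 1.215e+04 Hz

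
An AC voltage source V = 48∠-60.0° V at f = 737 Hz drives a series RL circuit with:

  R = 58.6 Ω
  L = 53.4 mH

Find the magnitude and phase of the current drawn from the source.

Step 1 — Angular frequency: ω = 2π·f = 2π·737 = 4631 rad/s.
Step 2 — Component impedances:
  R: Z = R = 58.6 Ω
  L: Z = jωL = j·4631·0.0534 = 0 + j247.3 Ω
Step 3 — Series combination: Z_total = R + L = 58.6 + j247.3 Ω = 254.1∠76.7° Ω.
Step 4 — Source phasor: V = 48∠-60.0° V = 24 - j41.57 V.
Step 5 — Ohm's law: I = V / Z_total = (24 - j41.57) / (58.6 + j247.3) = -0.1374 - j0.1296 A.
Step 6 — Convert to polar: |I| = 0.1889 A, ∠I = -136.7°.

I = 0.1889∠-136.7° A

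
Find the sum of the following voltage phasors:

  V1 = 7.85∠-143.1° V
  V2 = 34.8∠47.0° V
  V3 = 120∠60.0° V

Step 1 — Convert each phasor to rectangular form:
  V1 = 7.85·(cos(-143.1°) + j·sin(-143.1°)) = -6.278 - j4.713 V
  V2 = 34.8·(cos(47.0°) + j·sin(47.0°)) = 23.73 + j25.45 V
  V3 = 120·(cos(60.0°) + j·sin(60.0°)) = 60 + j103.9 V
Step 2 — Sum components: V_total = 77.46 + j124.7 V.
Step 3 — Convert to polar: |V_total| = 146.8 V, ∠V_total = 58.1°.

V_total = 146.8∠58.1° V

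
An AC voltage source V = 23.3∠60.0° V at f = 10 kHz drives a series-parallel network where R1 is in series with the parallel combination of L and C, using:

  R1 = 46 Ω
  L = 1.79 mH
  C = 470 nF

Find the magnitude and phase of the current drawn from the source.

Step 1 — Angular frequency: ω = 2π·f = 2π·1e+04 = 6.283e+04 rad/s.
Step 2 — Component impedances:
  R1: Z = R = 46 Ω
  L: Z = jωL = j·6.283e+04·0.00179 = 0 + j112.5 Ω
  C: Z = 1/(jωC) = -j/(ω·C) = 0 - j33.86 Ω
Step 3 — Parallel branch: L || C = 1/(1/L + 1/C) = 0 - j48.45 Ω.
Step 4 — Series with R1: Z_total = R1 + (L || C) = 46 - j48.45 Ω = 66.81∠-46.5° Ω.
Step 5 — Source phasor: V = 23.3∠60.0° V = 11.65 + j20.18 V.
Step 6 — Ohm's law: I = V / Z_total = (11.65 + j20.18) / (46 - j48.45) = -0.09897 + j0.3344 A.
Step 7 — Convert to polar: |I| = 0.3488 A, ∠I = 106.5°.

I = 0.3488∠106.5° A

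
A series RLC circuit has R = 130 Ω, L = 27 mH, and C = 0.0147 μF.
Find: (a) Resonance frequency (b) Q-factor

Step 1 — Resonance condition Im(Z)=0 gives ω₀ = 1/√(LC).
Step 2 — ω₀ = 1/√(0.027·1.47e-08) = 5.019e+04 rad/s.
Step 3 — f₀ = ω₀/(2π) = 7989 Hz.
Step 4 — Series Q: Q = ω₀L/R = 5.019e+04·0.027/130 = 10.43.

(a) f₀ = 7989 Hz  (b) Q = 10.43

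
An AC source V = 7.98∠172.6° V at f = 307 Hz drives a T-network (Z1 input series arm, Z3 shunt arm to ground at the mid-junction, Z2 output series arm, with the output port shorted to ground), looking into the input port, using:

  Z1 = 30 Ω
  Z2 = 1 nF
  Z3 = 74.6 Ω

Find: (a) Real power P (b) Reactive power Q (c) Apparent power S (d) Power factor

Step 1 — Angular frequency: ω = 2π·f = 2π·307 = 1929 rad/s.
Step 2 — Component impedances:
  Z1: Z = R = 30 Ω
  Z2: Z = 1/(jωC) = -j/(ω·C) = 0 - j5.184e+05 Ω
  Z3: Z = R = 74.6 Ω
Step 3 — With the output port shorted to ground, the output series arm Z2 runs from the junction to ground; the shunt arm Z3 also runs from the junction to ground. They appear in parallel: Z3 || Z2 = 74.6 - j0.01073 Ω.
Step 4 — Series with input arm Z1: Z_in = Z1 + (Z3 || Z2) = 104.6 - j0.01073 Ω = 104.6∠-0.0° Ω.
Step 5 — Source phasor: V = 7.98∠172.6° V = -7.914 + j1.028 V.
Step 6 — Current: I = V / Z = -0.07566 + j0.009818 A = 0.07629∠172.6° A.
Step 7 — Complex power: S = V·I* = 0.6088 - j6.248e-05 VA.
Step 8 — Real power: P = Re(S) = 0.6088 W.
Step 9 — Reactive power: Q = Im(S) = -6.248e-05 VAR.
Step 10 — Apparent power: |S| = 0.6088 VA.
Step 11 — Power factor: PF = P/|S| = 1 (leading).

(a) P = 0.6088 W  (b) Q = -6.248e-05 VAR  (c) S = 0.6088 VA  (d) PF = 1 (leading)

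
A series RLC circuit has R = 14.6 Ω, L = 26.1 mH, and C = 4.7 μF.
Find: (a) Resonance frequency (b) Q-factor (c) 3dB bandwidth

Step 1 — Resonance: ω₀ = 1/√(LC) = 1/√(0.0261·4.7e-06) = 2855 rad/s.
Step 2 — f₀ = ω₀/(2π) = 454.4 Hz.
Step 3 — Series Q: Q = ω₀L/R = 2855·0.0261/14.6 = 5.104.
Step 4 — Bandwidth: Δω = ω₀/Q = 559.4 rad/s; BW = Δω/(2π) = 89.03 Hz.

(a) f₀ = 454.4 Hz  (b) Q = 5.104  (c) BW = 89.03 Hz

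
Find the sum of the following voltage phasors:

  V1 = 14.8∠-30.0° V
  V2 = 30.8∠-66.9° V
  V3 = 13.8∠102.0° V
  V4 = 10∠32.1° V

Step 1 — Convert each phasor to rectangular form:
  V1 = 14.8·(cos(-30.0°) + j·sin(-30.0°)) = 12.82 - j7.4 V
  V2 = 30.8·(cos(-66.9°) + j·sin(-66.9°)) = 12.08 - j28.33 V
  V3 = 13.8·(cos(102.0°) + j·sin(102.0°)) = -2.869 + j13.5 V
  V4 = 10·(cos(32.1°) + j·sin(32.1°)) = 8.471 + j5.314 V
Step 2 — Sum components: V_total = 30.5 - j16.92 V.
Step 3 — Convert to polar: |V_total| = 34.88 V, ∠V_total = -29.0°.

V_total = 34.88∠-29.0° V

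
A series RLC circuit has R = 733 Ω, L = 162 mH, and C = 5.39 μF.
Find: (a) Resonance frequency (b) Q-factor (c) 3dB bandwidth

Step 1 — Resonance condition Im(Z)=0 gives ω₀ = 1/√(LC).
Step 2 — ω₀ = 1/√(0.162·5.39e-06) = 1070 rad/s.
Step 3 — f₀ = ω₀/(2π) = 170.3 Hz.
Step 4 — Series Q: Q = ω₀L/R = 1070·0.162/733 = 0.2365.
Step 5 — 3dB bandwidth: Δω = ω₀/Q = 4525 rad/s; BW = Δω/(2π) = 720.1 Hz.

(a) f₀ = 170.3 Hz  (b) Q = 0.2365  (c) BW = 720.1 Hz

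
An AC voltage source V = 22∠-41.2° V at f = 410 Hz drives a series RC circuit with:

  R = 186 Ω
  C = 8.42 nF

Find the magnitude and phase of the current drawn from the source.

Step 1 — Angular frequency: ω = 2π·f = 2π·410 = 2576 rad/s.
Step 2 — Component impedances:
  R: Z = R = 186 Ω
  C: Z = 1/(jωC) = -j/(ω·C) = 0 - j4.61e+04 Ω
Step 3 — Series combination: Z_total = R + C = 186 - j4.61e+04 Ω = 4.61e+04∠-89.8° Ω.
Step 4 — Source phasor: V = 22∠-41.2° V = 16.55 - j14.49 V.
Step 5 — Ohm's law: I = V / Z_total = (16.55 - j14.49) / (186 - j4.61e+04) = 0.0003158 + j0.0003578 A.
Step 6 — Convert to polar: |I| = 0.0004772 A, ∠I = 48.6°.

I = 0.0004772∠48.6° A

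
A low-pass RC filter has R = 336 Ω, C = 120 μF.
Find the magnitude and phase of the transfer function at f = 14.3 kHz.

Step 1 — Angular frequency: ω = 2π·1.43e+04 = 8.985e+04 rad/s.
Step 2 — Transfer function: H(jω) = 1/(1 + jωRC).
Step 3 — Denominator: 1 + jωRC = 1 + j·8.985e+04·336·0.00012 = 1 + j3623.
Step 4 — H = 7.62e-08 - j0.000276.
Step 5 — Magnitude: |H| = 0.000276 (-71.2 dB); phase: φ = -90.0°.

|H| = 0.000276 (-71.2 dB), φ = -90.0°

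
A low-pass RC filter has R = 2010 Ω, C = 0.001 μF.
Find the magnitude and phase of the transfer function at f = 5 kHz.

Step 1 — Angular frequency: ω = 2π·5000 = 3.142e+04 rad/s.
Step 2 — Transfer function: H(jω) = 1/(1 + jωRC).
Step 3 — Denominator: 1 + jωRC = 1 + j·3.142e+04·2010·1e-09 = 1 + j0.06315.
Step 4 — H = 0.996 - j0.0629.
Step 5 — Magnitude: |H| = 0.998 (-0.0 dB); phase: φ = -3.6°.

|H| = 0.998 (-0.0 dB), φ = -3.6°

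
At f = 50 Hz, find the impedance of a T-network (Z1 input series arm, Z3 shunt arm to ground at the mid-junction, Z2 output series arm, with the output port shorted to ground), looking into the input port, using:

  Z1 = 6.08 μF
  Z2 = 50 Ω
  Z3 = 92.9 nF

Step 1 — Angular frequency: ω = 2π·f = 2π·50 = 314.2 rad/s.
Step 2 — Component impedances:
  Z1: Z = 1/(jωC) = -j/(ω·C) = 0 - j523.5 Ω
  Z2: Z = R = 50 Ω
  Z3: Z = 1/(jωC) = -j/(ω·C) = 0 - j3.426e+04 Ω
Step 3 — With the output port shorted to ground, the output series arm Z2 runs from the junction to ground; the shunt arm Z3 also runs from the junction to ground. They appear in parallel: Z3 || Z2 = 50 - j0.07296 Ω.
Step 4 — Series with input arm Z1: Z_in = Z1 + (Z3 || Z2) = 50 - j523.6 Ω = 526∠-84.5° Ω.

Z = 50 - j523.6 Ω = 526∠-84.5° Ω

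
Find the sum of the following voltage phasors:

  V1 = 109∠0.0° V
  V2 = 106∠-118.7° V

Step 1 — Convert each phasor to rectangular form:
  V1 = 109·(cos(0.0°) + j·sin(0.0°)) = 109 V
  V2 = 106·(cos(-118.7°) + j·sin(-118.7°)) = -50.9 - j92.98 V
Step 2 — Sum components: V_total = 58.1 - j92.98 V.
Step 3 — Convert to polar: |V_total| = 109.6 V, ∠V_total = -58.0°.

V_total = 109.6∠-58.0° V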